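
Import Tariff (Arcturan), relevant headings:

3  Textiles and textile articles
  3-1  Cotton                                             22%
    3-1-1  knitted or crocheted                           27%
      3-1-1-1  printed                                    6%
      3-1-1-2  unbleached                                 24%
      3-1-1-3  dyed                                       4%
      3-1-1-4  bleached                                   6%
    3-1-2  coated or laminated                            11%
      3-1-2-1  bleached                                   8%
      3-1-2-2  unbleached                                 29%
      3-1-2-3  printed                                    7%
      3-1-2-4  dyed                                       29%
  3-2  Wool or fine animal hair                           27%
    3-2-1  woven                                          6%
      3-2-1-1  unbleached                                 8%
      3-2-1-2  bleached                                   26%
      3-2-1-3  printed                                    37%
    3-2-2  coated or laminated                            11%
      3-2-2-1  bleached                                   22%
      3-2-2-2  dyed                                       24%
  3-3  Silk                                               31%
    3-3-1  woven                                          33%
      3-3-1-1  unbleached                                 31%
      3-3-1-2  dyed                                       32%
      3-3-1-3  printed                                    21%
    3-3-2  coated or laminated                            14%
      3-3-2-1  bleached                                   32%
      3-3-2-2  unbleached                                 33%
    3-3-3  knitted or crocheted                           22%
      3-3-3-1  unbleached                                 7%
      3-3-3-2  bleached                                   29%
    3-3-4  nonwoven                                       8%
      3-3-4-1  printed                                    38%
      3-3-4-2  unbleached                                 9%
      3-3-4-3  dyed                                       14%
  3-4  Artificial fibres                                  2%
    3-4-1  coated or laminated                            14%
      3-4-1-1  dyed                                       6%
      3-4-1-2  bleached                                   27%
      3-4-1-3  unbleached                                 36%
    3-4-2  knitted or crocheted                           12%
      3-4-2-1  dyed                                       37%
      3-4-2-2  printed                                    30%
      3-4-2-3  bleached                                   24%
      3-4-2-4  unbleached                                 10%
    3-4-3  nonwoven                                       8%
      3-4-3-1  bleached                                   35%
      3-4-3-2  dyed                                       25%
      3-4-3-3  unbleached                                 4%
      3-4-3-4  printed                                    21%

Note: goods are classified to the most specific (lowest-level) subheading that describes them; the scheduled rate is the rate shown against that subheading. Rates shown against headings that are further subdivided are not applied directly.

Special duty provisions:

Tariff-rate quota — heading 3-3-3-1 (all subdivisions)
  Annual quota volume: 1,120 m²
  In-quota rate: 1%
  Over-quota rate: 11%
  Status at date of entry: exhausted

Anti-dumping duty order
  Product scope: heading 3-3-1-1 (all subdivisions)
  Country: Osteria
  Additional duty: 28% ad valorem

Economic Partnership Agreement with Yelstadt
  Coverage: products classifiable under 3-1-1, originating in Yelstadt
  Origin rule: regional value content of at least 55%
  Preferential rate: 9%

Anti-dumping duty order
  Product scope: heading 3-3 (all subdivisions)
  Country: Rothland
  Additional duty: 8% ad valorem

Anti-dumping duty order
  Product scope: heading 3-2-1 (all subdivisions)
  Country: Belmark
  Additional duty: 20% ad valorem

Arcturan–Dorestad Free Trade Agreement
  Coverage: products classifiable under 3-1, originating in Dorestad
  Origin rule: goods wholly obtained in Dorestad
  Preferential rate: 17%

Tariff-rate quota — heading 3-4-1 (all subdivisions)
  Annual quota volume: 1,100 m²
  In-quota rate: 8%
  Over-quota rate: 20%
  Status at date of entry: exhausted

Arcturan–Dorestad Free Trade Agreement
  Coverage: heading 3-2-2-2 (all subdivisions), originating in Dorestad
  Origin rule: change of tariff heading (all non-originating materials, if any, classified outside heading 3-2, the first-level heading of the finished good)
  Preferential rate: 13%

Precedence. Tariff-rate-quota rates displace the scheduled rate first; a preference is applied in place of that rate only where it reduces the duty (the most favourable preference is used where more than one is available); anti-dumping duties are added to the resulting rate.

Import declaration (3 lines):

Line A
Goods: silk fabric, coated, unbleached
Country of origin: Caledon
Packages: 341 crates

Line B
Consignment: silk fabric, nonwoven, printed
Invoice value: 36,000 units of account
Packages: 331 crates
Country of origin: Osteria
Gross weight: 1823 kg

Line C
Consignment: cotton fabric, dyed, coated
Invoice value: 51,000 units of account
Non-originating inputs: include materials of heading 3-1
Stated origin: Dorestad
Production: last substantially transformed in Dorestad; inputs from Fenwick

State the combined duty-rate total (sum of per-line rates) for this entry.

100%

Line A: silk → 3-3; coated → 3-3-2; unbleached → 3-3-2-2. Scheduled 33%. No special measure applies. → 33%.
Line B: silk → 3-3; nonwoven → 3-3-4; printed → 3-3-4-1. Scheduled 38%. No special measure applies. → 38%.
Line C: cotton → 3-1; coated → 3-1-2; dyed → 3-1-2-4. Scheduled 29%. Dorestad agreement on 3-1: not wholly obtained; Dorestad agreement on 3-2-2-2: 3-1-2-4 not covered. → 29%.
Sum: 33% + 38% + 29% = 100%.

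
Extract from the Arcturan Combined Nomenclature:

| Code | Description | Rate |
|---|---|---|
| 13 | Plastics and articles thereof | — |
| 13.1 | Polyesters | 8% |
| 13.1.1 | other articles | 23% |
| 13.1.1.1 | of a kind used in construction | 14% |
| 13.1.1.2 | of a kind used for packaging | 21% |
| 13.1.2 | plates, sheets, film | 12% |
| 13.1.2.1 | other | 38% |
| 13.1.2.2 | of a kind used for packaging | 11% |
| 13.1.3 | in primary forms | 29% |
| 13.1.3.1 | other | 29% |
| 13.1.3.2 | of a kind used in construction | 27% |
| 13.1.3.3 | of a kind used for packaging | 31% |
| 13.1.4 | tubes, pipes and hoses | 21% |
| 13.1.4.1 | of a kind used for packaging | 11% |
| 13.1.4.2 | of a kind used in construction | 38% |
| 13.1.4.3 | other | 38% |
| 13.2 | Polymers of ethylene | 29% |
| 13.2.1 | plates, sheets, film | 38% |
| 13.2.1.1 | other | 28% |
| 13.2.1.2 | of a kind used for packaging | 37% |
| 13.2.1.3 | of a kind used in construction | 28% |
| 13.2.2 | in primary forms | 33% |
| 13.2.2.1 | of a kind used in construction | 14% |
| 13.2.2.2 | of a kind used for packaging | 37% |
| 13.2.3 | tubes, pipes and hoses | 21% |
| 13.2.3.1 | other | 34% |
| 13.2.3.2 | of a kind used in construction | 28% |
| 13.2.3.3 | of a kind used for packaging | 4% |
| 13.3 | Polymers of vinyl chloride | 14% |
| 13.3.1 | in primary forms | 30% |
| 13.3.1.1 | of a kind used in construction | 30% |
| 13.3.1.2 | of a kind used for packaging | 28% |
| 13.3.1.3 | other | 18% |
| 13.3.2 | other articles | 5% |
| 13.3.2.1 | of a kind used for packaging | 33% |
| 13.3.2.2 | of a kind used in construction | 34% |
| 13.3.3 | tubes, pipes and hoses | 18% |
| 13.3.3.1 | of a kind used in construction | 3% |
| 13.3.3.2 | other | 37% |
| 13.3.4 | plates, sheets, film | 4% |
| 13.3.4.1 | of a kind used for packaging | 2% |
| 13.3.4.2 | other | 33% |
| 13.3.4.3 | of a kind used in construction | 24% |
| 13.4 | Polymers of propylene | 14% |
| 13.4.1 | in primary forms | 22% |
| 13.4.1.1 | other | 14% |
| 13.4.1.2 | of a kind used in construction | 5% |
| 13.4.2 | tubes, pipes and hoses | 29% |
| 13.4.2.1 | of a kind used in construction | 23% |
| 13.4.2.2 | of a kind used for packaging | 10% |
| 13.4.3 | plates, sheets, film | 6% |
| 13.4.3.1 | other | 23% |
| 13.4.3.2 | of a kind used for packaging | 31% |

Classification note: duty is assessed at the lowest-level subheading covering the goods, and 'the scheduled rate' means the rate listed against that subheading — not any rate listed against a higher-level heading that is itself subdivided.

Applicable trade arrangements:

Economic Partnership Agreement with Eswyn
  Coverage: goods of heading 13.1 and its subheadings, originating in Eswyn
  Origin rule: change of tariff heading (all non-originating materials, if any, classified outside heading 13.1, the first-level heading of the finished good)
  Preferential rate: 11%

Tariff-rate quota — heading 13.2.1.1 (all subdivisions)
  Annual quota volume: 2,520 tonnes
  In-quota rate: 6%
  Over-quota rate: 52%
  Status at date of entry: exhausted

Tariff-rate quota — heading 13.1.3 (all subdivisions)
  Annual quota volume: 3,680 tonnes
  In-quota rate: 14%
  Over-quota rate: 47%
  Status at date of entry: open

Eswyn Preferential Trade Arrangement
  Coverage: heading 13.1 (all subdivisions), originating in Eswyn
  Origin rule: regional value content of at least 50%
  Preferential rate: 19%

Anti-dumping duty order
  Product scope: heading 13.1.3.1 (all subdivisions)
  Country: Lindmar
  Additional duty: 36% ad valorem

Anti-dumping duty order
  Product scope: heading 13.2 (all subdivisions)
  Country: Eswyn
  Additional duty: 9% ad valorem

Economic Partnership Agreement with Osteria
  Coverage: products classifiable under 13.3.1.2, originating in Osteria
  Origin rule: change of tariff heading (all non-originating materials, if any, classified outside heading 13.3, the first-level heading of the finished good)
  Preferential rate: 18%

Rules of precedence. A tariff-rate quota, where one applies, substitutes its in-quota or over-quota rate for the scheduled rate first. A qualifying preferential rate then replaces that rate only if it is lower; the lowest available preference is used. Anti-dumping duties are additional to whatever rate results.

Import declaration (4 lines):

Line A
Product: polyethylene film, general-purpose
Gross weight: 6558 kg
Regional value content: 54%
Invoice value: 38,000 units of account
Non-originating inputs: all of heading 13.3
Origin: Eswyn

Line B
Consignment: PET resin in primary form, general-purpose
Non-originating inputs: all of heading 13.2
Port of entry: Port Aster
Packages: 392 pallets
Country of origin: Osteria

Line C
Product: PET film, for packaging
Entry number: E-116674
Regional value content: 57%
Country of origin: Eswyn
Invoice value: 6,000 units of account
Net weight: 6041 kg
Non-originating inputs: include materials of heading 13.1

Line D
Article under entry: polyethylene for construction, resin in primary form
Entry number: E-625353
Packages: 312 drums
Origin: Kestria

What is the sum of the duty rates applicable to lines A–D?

Line A: polyethylene → 13.2; film → 13.2.1; general-purpose → 13.2.1.1. Scheduled 28%. quota on 13.2.1.1 exhausted → over-quota 52%; Eswyn agreement on 13.1: 13.2.1.1 not covered; Eswyn agreement on 13.1: 13.2.1.1 not covered; anti-dumping (Eswyn, 13.2): +9%; total 52% + 9% = 61%. → 61%.
Line B: PET → 13.1; resin in primary form → 13.1.3; general-purpose → 13.1.3.1. Scheduled 29%. quota on 13.1.3 open → in-quota 14%; Osteria agreement on 13.3.1.2: 13.1.3.1 not covered. → 14%.
Line C: PET → 13.1; film → 13.1.2; for packaging → 13.1.2.2. Scheduled 11%. Eswyn agreement on 13.1: CTH not met; Eswyn agreement on 13.1: RVC ≥ 50% → 19% available; preference 19% not lower than 11% → no reduction. → 11%.
Line D: polyethylene → 13.2; resin in primary form → 13.2.2; for construction → 13.2.2.1. Scheduled 14%. No special measure applies. → 14%.
Sum: 61% + 14% + 11% + 14% = 100%.

100%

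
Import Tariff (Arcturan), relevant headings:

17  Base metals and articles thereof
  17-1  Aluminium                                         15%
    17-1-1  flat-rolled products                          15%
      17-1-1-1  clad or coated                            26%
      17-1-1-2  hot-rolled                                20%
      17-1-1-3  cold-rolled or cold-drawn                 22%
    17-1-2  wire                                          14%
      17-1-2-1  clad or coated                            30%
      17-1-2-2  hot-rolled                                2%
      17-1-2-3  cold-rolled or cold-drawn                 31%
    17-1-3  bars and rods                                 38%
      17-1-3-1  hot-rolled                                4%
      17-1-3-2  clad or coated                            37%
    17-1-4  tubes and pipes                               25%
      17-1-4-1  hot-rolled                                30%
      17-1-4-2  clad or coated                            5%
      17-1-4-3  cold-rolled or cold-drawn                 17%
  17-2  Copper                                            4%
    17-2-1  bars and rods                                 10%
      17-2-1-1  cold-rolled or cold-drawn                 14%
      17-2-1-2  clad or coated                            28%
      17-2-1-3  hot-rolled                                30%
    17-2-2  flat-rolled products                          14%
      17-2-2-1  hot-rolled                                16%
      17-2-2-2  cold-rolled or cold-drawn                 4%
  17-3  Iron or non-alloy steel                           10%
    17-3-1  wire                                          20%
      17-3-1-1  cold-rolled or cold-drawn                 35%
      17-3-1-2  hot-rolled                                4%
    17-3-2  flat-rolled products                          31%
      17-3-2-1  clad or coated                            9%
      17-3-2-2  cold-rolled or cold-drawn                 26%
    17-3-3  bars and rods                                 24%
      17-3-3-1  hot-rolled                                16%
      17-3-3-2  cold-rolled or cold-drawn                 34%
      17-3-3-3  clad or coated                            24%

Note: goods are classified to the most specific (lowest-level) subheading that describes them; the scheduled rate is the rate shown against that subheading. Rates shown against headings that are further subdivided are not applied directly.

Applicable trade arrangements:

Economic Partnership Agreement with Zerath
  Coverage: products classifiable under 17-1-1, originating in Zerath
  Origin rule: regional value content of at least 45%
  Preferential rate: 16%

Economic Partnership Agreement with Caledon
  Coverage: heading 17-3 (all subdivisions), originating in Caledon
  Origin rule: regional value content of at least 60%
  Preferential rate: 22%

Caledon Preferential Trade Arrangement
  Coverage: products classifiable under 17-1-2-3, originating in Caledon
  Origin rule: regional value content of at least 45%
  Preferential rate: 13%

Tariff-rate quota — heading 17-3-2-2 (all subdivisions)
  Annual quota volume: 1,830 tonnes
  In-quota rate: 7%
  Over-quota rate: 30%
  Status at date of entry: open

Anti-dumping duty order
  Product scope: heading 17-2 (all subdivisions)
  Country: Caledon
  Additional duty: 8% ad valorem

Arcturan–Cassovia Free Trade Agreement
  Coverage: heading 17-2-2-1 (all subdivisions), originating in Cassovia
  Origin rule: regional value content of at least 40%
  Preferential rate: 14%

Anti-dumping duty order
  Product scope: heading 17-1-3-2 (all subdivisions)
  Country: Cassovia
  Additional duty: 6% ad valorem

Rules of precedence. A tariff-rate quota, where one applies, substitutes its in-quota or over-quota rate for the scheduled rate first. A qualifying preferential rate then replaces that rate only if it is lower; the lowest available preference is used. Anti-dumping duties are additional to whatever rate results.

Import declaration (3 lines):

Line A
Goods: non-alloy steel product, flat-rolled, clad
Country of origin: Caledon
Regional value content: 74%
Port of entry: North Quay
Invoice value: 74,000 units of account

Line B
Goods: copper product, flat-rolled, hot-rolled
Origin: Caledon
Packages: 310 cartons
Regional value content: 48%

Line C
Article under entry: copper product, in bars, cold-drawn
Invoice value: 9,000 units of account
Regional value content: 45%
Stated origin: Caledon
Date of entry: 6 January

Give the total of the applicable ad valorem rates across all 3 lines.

Line A: non-alloy steel → 17-3; flat-rolled → 17-3-2; clad → 17-3-2-1. Scheduled 9%. Caledon agreement on 17-3: RVC ≥ 60% → 22% available; Caledon agreement on 17-1-2-3: 17-3-2-1 not covered; preference 22% not lower than 9% → no reduction. → 9%.
Line B: copper → 17-2; flat-rolled → 17-2-2; hot-rolled → 17-2-2-1. Scheduled 16%. Caledon agreement on 17-3: 17-2-2-1 not covered; Caledon agreement on 17-1-2-3: 17-2-2-1 not covered; anti-dumping (Caledon, 17-2): +8%; total 16% + 8% = 24%. → 24%.
Line C: copper → 17-2; in bars → 17-2-1; cold-drawn → 17-2-1-1. Scheduled 14%. Caledon agreement on 17-3: 17-2-1-1 not covered; Caledon agreement on 17-1-2-3: 17-2-1-1 not covered; anti-dumping (Caledon, 17-2): +8%; total 14% + 8% = 22%. → 22%.
Sum: 9% + 24% + 22% = 55%.

55%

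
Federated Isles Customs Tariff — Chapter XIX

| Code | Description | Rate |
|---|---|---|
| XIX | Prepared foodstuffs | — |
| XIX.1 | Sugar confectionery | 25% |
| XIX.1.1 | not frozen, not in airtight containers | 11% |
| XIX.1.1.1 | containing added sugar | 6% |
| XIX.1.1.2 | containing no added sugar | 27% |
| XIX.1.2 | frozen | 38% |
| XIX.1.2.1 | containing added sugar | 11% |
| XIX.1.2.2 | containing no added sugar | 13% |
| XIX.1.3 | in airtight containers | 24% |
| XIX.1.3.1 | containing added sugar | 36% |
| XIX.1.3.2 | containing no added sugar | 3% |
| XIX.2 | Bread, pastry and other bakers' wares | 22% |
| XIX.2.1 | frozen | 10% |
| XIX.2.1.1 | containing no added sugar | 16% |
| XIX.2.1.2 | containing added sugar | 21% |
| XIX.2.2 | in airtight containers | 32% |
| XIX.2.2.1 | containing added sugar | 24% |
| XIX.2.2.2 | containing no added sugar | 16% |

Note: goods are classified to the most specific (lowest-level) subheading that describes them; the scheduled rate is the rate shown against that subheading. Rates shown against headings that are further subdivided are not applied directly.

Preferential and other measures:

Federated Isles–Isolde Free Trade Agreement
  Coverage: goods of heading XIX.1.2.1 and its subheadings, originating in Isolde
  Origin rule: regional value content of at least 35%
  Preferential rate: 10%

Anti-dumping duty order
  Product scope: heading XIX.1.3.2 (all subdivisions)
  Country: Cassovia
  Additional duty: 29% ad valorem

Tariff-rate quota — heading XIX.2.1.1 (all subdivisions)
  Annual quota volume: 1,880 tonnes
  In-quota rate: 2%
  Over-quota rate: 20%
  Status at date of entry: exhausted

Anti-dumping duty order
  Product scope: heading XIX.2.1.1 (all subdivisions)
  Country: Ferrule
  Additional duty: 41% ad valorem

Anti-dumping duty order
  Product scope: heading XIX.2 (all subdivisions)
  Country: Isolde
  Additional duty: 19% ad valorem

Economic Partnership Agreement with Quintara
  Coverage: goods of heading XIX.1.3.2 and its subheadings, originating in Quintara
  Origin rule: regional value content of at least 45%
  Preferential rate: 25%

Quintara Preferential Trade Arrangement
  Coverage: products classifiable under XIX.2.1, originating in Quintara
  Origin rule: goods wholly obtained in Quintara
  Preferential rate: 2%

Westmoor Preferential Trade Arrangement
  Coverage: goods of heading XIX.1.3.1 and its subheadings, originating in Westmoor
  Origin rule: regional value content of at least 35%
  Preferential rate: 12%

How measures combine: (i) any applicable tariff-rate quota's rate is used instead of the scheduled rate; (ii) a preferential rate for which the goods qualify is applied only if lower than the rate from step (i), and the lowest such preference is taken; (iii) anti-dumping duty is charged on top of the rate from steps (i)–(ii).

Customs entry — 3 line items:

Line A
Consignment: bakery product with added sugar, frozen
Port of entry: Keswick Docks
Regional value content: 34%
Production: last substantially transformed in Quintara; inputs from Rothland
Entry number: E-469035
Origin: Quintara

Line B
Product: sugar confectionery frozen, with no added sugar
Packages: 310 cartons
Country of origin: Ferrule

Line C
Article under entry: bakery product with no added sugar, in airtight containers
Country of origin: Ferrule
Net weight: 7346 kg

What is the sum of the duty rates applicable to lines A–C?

50%

Line A: bakery product → XIX.2; frozen → XIX.2.1; with added sugar → XIX.2.1.2. Scheduled 21%. Quintara agreement on XIX.1.3.2: XIX.2.1.2 not covered; Quintara agreement on XIX.2.1: not wholly obtained. → 21%.
Line B: sugar confectionery → XIX.1; frozen → XIX.1.2; with no added sugar → XIX.1.2.2. Scheduled 13%. No special measure applies. → 13%.
Line C: bakery product → XIX.2; in airtight containers → XIX.2.2; with no added sugar → XIX.2.2.2. Scheduled 16%. No special measure applies. → 16%.
Sum: 21% + 13% + 16% = 50%.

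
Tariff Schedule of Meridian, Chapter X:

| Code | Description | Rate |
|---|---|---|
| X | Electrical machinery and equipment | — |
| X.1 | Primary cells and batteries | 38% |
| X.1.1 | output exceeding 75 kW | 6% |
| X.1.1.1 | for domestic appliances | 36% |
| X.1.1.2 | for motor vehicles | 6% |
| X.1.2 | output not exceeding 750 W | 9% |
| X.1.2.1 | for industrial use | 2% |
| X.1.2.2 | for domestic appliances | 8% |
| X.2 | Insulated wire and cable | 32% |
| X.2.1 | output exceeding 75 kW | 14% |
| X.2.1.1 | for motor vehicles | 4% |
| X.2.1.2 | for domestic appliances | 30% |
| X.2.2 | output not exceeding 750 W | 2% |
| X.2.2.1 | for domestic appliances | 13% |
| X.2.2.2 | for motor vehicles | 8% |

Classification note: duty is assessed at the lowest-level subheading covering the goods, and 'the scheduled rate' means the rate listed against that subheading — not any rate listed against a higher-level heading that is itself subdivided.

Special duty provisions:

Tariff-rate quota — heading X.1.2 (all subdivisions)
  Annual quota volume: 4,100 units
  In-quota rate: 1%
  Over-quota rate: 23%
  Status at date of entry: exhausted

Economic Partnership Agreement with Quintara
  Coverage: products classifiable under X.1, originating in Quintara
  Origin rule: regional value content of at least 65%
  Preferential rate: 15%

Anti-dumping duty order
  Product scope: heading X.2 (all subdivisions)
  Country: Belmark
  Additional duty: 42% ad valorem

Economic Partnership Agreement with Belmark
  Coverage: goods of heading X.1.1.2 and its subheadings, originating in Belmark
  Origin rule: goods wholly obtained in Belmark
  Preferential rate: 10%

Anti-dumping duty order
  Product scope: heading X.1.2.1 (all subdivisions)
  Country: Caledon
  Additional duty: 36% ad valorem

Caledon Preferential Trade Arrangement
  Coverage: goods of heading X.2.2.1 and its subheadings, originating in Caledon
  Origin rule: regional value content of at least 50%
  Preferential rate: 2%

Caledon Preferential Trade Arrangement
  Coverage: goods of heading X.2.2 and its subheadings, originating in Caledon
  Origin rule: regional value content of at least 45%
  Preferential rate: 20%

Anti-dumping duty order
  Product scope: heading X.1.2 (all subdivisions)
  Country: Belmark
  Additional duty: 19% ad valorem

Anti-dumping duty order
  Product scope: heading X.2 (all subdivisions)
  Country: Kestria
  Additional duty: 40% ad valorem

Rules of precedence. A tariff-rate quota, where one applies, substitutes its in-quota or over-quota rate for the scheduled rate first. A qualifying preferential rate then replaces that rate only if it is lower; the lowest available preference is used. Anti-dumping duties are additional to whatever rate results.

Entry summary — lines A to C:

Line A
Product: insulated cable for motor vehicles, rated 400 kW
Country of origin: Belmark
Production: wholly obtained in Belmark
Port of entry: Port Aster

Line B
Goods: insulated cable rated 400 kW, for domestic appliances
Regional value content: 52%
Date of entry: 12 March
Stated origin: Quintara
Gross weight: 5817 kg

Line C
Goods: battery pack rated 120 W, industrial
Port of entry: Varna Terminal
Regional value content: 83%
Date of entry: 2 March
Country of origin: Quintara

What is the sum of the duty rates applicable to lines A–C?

91%

Line A: insulated cable → X.2; rated 400 kW → X.2.1; for motor vehicles → X.2.1.1. Scheduled 4%. Belmark agreement on X.1.1.2: X.2.1.1 not covered; anti-dumping (Belmark, X.2): +42%; total 4% + 42% = 46%. → 46%.
Line B: insulated cable → X.2; rated 400 kW → X.2.1; for domestic appliances → X.2.1.2. Scheduled 30%. Quintara agreement on X.1: X.2.1.2 not covered. → 30%.
Line C: battery pack → X.1; rated 120 W → X.1.2; industrial → X.1.2.1. Scheduled 2%. quota on X.1.2 exhausted → over-quota 23%; Quintara agreement on X.1: RVC ≥ 65% → 15% available; preferential 15%. → 15%.
Sum: 46% + 30% + 15% = 91%.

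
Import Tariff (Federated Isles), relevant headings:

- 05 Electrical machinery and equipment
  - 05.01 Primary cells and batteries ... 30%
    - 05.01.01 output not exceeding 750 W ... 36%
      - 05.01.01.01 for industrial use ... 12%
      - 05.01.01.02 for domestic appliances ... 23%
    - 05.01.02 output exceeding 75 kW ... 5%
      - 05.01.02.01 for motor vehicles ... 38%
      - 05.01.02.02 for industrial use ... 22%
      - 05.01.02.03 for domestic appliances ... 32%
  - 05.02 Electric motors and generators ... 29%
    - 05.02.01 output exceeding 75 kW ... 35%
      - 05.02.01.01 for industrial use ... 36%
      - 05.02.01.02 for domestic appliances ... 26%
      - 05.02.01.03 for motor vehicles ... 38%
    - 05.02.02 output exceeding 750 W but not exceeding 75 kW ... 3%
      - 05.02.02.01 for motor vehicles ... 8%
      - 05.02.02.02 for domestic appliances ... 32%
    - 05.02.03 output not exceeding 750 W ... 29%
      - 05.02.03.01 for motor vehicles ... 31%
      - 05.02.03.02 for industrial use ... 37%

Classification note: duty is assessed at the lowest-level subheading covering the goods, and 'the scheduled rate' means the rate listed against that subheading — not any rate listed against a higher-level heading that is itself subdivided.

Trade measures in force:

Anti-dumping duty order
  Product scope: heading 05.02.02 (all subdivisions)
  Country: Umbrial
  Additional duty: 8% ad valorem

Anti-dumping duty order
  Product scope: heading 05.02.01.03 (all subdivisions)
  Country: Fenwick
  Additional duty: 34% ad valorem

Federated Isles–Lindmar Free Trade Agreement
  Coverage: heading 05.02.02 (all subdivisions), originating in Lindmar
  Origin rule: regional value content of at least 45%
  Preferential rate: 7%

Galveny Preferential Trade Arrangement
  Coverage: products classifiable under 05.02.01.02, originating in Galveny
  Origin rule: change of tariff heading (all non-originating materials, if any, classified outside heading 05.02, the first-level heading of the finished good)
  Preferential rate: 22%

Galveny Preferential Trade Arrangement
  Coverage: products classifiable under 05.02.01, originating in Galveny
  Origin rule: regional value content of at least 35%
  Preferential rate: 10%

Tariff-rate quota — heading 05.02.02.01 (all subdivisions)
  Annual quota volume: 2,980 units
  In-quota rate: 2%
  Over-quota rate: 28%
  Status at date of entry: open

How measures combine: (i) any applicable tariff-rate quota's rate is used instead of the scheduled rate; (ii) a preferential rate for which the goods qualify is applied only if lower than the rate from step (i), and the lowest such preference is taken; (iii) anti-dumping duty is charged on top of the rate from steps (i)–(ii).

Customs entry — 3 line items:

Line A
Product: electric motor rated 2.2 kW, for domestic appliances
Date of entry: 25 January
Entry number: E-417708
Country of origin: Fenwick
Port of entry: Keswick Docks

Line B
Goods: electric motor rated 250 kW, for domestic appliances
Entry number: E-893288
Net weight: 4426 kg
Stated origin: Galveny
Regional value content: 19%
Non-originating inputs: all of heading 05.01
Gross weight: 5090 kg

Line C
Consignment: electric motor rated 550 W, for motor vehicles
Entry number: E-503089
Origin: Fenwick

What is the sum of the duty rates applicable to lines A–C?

85%

Line A: electric motor → 05.02; rated 2.2 kW → 05.02.02; for domestic appliances → 05.02.02.02. Scheduled 32%. No special measure applies. → 32%.
Line B: electric motor → 05.02; rated 250 kW → 05.02.01; for domestic appliances → 05.02.01.02. Scheduled 26%. Galveny agreement on 05.02.01.02: CTH met → 22% available; Galveny agreement on 05.02.01: RVC < 35%; preferential 22%. → 22%.
Line C: electric motor → 05.02; rated 550 W → 05.02.03; for motor vehicles → 05.02.03.01. Scheduled 31%. No special measure applies. → 31%.
Sum: 32% + 22% + 31% = 85%.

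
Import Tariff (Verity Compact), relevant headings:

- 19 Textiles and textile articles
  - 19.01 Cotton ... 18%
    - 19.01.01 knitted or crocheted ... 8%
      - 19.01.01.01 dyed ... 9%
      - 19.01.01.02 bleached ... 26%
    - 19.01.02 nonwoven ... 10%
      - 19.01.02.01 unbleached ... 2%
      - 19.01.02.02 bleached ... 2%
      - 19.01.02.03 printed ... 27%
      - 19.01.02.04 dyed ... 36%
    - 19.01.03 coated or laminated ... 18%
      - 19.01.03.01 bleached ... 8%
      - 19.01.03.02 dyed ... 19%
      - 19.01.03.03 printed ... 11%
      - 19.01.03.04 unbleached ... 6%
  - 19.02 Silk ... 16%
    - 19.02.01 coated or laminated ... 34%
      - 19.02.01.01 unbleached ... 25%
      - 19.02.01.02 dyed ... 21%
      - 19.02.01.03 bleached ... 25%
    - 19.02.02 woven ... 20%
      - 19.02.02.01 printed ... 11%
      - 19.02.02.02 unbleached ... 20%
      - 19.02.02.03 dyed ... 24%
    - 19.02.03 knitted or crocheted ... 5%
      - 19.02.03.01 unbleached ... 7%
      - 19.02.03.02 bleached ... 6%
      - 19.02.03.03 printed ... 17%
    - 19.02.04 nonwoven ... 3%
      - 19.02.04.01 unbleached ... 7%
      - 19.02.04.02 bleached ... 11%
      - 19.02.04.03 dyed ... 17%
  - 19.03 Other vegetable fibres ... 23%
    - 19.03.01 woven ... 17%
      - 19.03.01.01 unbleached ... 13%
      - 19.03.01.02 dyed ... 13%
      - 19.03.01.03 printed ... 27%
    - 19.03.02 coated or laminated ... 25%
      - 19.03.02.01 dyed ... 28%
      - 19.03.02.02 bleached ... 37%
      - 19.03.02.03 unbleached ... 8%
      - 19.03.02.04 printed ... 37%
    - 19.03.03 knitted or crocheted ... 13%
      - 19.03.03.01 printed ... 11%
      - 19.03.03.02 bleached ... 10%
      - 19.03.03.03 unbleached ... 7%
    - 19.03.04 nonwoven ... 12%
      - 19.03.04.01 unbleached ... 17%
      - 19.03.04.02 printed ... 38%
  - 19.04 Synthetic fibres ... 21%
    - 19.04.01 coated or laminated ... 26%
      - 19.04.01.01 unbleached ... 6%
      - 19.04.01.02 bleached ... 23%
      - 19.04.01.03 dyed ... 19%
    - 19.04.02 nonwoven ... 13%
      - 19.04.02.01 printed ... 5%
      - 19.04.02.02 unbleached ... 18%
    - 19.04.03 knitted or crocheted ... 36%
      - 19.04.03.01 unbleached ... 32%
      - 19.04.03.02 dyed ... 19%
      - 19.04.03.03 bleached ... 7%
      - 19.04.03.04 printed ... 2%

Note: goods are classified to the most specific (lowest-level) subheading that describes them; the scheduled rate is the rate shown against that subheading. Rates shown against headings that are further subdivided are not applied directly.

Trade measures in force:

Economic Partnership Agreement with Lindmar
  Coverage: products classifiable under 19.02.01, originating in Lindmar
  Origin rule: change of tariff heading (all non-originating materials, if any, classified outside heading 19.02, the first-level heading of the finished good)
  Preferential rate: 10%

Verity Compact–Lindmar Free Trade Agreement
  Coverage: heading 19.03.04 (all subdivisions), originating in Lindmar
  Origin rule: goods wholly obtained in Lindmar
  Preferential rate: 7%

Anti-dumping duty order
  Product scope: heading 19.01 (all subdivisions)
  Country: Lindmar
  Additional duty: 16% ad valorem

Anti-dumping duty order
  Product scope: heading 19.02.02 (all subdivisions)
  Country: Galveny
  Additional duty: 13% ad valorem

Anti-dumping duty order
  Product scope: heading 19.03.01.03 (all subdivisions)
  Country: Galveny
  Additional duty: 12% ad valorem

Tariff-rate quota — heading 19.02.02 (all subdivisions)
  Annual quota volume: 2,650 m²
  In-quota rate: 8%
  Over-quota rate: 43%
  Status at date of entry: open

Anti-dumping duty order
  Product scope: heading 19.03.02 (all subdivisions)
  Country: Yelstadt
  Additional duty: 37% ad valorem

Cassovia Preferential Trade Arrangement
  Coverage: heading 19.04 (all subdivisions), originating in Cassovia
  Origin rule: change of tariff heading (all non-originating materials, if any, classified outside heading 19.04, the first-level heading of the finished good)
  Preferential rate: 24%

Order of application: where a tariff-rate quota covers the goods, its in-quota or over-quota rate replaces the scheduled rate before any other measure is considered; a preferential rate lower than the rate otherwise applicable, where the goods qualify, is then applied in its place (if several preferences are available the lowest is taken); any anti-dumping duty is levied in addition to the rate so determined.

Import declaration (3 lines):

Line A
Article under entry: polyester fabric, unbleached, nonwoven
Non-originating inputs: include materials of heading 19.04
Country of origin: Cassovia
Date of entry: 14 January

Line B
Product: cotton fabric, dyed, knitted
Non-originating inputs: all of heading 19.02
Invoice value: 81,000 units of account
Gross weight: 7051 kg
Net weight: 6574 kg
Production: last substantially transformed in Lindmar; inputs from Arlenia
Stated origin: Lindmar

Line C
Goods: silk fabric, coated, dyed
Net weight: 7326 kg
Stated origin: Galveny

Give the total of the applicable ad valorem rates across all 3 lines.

Line A: polyester → 19.04; nonwoven → 19.04.02; unbleached → 19.04.02.02. Scheduled 18%. Cassovia agreement on 19.04: CTH not met. → 18%.
Line B: cotton → 19.01; knitted → 19.01.01; dyed → 19.01.01.01. Scheduled 9%. Lindmar agreement on 19.02.01: 19.01.01.01 not covered; Lindmar agreement on 19.03.04: 19.01.01.01 not covered; anti-dumping (Lindmar, 19.01): +16%; total 9% + 16% = 25%. → 25%.
Line C: silk → 19.02; coated → 19.02.01; dyed → 19.02.01.02. Scheduled 21%. No special measure applies. → 21%.
Sum: 18% + 25% + 21% = 64%.

64%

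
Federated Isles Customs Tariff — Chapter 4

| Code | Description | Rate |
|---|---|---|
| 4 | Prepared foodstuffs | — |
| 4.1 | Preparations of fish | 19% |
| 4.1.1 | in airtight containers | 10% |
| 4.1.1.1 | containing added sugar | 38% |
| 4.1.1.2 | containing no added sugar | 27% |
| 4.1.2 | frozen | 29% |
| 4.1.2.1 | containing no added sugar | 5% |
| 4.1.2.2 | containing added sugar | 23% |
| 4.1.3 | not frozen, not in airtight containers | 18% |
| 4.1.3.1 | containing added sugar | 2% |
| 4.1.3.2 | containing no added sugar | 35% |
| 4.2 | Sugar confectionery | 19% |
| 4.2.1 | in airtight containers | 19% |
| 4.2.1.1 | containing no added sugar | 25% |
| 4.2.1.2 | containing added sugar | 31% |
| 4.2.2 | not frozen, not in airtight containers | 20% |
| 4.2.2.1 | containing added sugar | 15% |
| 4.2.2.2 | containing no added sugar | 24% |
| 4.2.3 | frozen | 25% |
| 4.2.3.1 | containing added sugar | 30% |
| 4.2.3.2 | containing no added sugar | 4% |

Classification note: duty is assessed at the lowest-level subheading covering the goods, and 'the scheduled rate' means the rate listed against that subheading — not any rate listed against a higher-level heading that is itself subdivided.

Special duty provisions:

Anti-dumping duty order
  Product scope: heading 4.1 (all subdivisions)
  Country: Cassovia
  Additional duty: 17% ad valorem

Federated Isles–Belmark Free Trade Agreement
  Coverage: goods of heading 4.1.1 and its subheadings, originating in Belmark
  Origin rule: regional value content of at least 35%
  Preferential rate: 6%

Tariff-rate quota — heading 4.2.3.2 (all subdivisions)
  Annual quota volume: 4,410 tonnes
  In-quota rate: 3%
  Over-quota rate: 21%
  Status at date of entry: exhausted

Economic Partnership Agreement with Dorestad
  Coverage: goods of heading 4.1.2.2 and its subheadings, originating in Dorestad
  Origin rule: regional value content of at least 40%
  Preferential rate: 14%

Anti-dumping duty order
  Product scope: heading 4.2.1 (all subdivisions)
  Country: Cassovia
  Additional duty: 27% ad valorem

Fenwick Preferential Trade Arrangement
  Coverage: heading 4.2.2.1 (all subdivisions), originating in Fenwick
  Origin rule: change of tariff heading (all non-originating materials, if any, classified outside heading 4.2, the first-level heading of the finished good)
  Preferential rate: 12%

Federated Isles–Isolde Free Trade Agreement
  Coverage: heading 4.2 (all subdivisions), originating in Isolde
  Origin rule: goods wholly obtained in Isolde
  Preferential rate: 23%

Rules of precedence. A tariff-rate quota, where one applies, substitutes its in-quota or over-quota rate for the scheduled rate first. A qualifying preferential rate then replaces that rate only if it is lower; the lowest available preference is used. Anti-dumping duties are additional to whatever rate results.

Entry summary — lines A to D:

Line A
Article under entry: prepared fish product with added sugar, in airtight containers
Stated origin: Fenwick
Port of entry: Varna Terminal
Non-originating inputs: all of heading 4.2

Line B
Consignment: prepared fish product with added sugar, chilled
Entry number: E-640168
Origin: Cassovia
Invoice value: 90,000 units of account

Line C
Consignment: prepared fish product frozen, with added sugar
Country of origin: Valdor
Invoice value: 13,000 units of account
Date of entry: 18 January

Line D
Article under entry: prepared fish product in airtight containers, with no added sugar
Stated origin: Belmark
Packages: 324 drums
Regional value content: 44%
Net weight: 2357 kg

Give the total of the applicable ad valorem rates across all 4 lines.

86%

Line A: prepared fish product → 4.1; in airtight containers → 4.1.1; with added sugar → 4.1.1.1. Scheduled 38%. Fenwick agreement on 4.2.2.1: 4.1.1.1 not covered. → 38%.
Line B: prepared fish product → 4.1; chilled → 4.1.3; with added sugar → 4.1.3.1. Scheduled 2%. anti-dumping (Cassovia, 4.1): +17%; total 2% + 17% = 19%. → 19%.
Line C: prepared fish product → 4.1; frozen → 4.1.2; with added sugar → 4.1.2.2. Scheduled 23%. No special measure applies. → 23%.
Line D: prepared fish product → 4.1; in airtight containers → 4.1.1; with no added sugar → 4.1.1.2. Scheduled 27%. Belmark agreement on 4.1.1: RVC ≥ 35% → 6% available; preferential 6%. → 6%.
Sum: 38% + 19% + 23% + 6% = 86%.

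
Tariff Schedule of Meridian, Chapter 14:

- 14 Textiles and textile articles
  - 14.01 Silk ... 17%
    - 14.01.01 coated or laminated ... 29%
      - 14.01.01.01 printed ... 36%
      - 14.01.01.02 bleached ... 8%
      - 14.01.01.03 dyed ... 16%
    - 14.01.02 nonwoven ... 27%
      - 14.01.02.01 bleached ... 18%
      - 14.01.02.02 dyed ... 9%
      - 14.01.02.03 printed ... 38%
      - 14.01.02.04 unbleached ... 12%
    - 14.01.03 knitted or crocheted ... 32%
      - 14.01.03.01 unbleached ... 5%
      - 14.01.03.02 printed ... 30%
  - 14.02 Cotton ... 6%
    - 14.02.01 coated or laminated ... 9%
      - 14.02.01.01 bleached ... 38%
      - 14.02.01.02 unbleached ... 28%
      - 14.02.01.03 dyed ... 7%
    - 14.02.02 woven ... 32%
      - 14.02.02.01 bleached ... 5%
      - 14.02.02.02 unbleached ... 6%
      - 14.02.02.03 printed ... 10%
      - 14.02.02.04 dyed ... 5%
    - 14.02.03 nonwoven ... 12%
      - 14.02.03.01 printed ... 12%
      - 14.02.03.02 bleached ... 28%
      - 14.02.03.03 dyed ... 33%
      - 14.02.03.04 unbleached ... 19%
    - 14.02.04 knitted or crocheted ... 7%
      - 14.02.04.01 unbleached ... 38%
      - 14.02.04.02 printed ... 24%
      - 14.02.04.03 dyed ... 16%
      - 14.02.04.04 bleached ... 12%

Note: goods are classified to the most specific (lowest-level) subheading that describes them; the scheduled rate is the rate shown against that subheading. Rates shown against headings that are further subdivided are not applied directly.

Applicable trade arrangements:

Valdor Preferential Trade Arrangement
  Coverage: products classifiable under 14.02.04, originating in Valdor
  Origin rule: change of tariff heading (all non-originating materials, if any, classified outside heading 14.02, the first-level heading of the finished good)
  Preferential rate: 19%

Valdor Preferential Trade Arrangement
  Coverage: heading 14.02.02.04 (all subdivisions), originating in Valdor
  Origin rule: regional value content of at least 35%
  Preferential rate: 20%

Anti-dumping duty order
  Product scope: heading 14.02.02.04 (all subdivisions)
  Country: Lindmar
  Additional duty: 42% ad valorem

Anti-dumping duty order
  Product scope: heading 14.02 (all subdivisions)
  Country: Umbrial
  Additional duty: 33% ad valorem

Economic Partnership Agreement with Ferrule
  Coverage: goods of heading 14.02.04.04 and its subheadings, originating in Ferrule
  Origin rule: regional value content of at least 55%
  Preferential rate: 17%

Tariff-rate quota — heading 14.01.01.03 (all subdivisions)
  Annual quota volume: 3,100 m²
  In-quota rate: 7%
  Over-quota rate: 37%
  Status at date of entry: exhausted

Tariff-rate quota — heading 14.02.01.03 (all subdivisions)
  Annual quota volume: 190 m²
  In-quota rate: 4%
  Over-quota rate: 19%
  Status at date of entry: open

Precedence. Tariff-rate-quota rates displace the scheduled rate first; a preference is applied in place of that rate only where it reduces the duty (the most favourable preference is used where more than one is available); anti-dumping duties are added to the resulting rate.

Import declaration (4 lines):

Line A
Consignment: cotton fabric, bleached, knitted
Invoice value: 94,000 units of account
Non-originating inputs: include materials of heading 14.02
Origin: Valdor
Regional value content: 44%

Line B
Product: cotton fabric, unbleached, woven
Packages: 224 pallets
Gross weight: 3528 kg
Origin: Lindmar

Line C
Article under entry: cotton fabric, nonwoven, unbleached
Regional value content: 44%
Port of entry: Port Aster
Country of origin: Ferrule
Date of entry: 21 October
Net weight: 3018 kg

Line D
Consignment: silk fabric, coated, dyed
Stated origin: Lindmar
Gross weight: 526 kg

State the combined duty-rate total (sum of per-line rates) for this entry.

74%

Line A: cotton → 14.02; knitted → 14.02.04; bleached → 14.02.04.04. Scheduled 12%. Valdor agreement on 14.02.04: CTH not met; Valdor agreement on 14.02.02.04: 14.02.04.04 not covered. → 12%.
Line B: cotton → 14.02; woven → 14.02.02; unbleached → 14.02.02.02. Scheduled 6%. No special measure applies. → 6%.
Line C: cotton → 14.02; nonwoven → 14.02.03; unbleached → 14.02.03.04. Scheduled 19%. Ferrule agreement on 14.02.04.04: 14.02.03.04 not covered. → 19%.
Line D: silk → 14.01; coated → 14.01.01; dyed → 14.01.01.03. Scheduled 16%. quota on 14.01.01.03 exhausted → over-quota 37%. → 37%.
Sum: 12% + 6% + 19% + 37% = 74%.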